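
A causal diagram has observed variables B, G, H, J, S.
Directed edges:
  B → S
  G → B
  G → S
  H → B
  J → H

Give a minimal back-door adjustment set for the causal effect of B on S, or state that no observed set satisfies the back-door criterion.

desc(B)\{B}={S}; candidates ⊆ {G,H,J}.
size 0: {}; under {} B still reaches {G,H,J,S} ∋ S.
{G}: B⊥S given {G} in G with B→· removed — back-door holds.

B→S: minimal back-door set {G}.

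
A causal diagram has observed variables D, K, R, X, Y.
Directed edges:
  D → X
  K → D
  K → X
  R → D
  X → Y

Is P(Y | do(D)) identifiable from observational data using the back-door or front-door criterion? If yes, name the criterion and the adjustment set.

desc(D)\{D}={X,Y}; candidates ⊆ {K,R}.
size 0: {}; under {} D still reaches {K,R,X,Y} ∋ Y.
{K}: D⊥Y given {K} in G with D→· removed — back-door holds.
P(Y|do(D)) = Σ_{K} P(Y|D,K)·P(K).

P(Y|do(D)): backdoor, adjust for {K}.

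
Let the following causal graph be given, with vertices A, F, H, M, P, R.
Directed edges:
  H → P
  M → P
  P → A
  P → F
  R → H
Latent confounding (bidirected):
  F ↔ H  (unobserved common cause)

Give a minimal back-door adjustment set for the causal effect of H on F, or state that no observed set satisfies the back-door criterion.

H→F: no observed back-door set.

desc(H)\{H}={A,F,P}; candidates ⊆ {M,R}.
H↔F: latent back-door arc(s) into H.
size 0: {}; under {} H still reaches {F,R} ∋ F.
size 1: {M}, {R}; under {M} H still reaches {F,R} ∋ F.
size 2: {M,R}; under {M,R} H still reaches {F} ∋ F.
H↔F cannot be blocked by any observed set — no back-door set.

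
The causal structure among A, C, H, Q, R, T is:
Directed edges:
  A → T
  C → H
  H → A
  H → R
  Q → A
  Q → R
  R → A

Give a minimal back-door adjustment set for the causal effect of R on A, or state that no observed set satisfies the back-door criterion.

R→A: minimal back-door set {H, Q}.

desc(R)\{R}={A,T}; candidates ⊆ {C,H,Q}.
size 0: {}; under {} R still reaches {A,C,H,Q,T} ∋ A.
size 1: {C}, {H}, {Q}; under {C} R still reaches {A,H,Q,T} ∋ A.
{H,Q}: R⊥A given {H,Q} in G with R→· removed — back-door holds.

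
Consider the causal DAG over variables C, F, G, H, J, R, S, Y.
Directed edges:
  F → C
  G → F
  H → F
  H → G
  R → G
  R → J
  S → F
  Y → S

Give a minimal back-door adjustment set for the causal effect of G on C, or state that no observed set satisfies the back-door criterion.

desc(G)\{G}={C,F}; candidates ⊆ {H,J,R,S,Y}.
size 0: {}; under {} G still reaches {C,F,H,J,R} ∋ C.
{H}: G⊥C given {H} in G with G→· removed — back-door holds.

G→C: minimal back-door set {H}.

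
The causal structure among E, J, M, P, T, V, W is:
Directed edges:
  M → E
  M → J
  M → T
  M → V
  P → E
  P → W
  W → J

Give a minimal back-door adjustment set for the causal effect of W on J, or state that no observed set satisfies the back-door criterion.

desc(W)\{W}={J}; candidates ⊆ {E,M,P,T,V}.
∅: W⊥J given ∅ in G with W→· removed — back-door holds.

W→J: minimal back-door set ∅.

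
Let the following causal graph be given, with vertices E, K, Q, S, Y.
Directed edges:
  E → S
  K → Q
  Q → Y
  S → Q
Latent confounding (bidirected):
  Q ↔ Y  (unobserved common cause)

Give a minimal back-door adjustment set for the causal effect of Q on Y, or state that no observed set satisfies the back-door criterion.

Q→Y: no observed back-door set.

desc(Q)\{Q}={Y}; candidates ⊆ {E,K,S}.
Q↔Y: latent back-door arc(s) into Q.
size 0: {}; under {} Q still reaches {E,K,S,Y} ∋ Y.
size 1: {E}, {K}, {S}; under {E} Q still reaches {K,S,Y} ∋ Y.
size 2: {E,K}, {E,S}, {K,S}; under {E,K} Q still reaches {S,Y} ∋ Y.
Q↔Y cannot be blocked by any observed set — no back-door set.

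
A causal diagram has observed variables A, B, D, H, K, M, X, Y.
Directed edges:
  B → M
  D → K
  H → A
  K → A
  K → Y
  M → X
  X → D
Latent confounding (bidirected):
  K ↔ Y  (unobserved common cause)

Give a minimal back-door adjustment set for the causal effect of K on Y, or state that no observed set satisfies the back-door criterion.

K→Y: no observed back-door set.

desc(K)\{K}={A,Y}; candidates ⊆ {B,D,H,M,X}.
K↔Y: latent back-door arc(s) into K.
size 0: {}; under {} K still reaches {B,D,M,X,Y} ∋ Y.
size 1: {B}, {D}, {H} …(+2); under {B} K still reaches {D,M,X,Y} ∋ Y.
size 2: {B,D}, {B,H}, {B,M} …(+7); under {B,D} K still reaches {Y} ∋ Y.
K↔Y cannot be blocked by any observed set — no back-door set.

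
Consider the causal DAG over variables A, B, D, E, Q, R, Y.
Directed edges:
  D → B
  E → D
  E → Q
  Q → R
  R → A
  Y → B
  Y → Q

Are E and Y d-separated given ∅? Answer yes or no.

Bayes-Ball from E | ∅ reaches {A,B,D,Q,R}.
Y ∉ reach(E|∅) ⇒ E ⊥ Y | ∅.

Yes — E ⊥ Y | ∅.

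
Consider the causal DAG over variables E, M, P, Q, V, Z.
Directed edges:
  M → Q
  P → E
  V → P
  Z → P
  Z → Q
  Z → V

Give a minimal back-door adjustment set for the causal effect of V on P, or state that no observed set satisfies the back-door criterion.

desc(V)\{V}={E,P}; candidates ⊆ {M,Q,Z}.
size 0: {}; under {} V still reaches {E,P,Q,Z} ∋ P.
{Z}: V⊥P given {Z} in G with V→· removed — back-door holds.

V→P: minimal back-door set {Z}.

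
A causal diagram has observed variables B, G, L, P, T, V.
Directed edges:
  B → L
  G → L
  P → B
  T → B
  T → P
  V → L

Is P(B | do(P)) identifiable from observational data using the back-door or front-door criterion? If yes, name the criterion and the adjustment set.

P(B|do(P)): backdoor, adjust for {T}.

desc(P)\{P}={B,L}; candidates ⊆ {G,T,V}.
size 0: {}; under {} P still reaches {B,L,T} ∋ B.
{T}: P⊥B given {T} in G with P→· removed — back-door holds.
P(B|do(P)) = Σ_{T} P(B|P,T)·P(T).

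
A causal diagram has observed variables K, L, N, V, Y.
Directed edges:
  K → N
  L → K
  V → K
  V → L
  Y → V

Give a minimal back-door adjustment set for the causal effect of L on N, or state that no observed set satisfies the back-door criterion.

L→N: minimal back-door set {V}.

desc(L)\{L}={K,N}; candidates ⊆ {V,Y}.
size 0: {}; under {} L still reaches {K,N,V,Y} ∋ N.
{V}: L⊥N given {V} in G with L→· removed — back-door holds.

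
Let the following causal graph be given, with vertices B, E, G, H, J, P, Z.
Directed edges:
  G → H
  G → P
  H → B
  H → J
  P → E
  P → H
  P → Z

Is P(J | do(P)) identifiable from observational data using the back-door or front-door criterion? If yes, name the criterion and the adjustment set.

desc(P)\{P}={B,E,H,J,Z}; candidates ⊆ {G}.
size 0: {}; under {} P still reaches {B,G,H,J} ∋ J.
{G}: P⊥J given {G} in G with P→· removed — back-door holds.
P(J|do(P)) = Σ_{G} P(J|P,G)·P(G).

P(J|do(P)): backdoor, adjust for {G}.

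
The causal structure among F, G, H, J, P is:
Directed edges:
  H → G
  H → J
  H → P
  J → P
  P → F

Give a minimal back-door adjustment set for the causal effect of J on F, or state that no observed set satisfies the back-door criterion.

desc(J)\{J}={F,P}; candidates ⊆ {G,H}.
size 0: {}; under {} J still reaches {F,G,H,P} ∋ F.
{H}: J⊥F given {H} in G with J→· removed — back-door holds.

J→F: minimal back-door set {H}.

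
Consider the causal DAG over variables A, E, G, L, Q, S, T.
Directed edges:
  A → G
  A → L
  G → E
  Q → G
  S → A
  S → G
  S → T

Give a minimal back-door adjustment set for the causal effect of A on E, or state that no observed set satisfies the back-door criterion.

A→E: minimal back-door set {S}.

desc(A)\{A}={E,G,L}; candidates ⊆ {Q,S,T}.
size 0: {}; under {} A still reaches {E,G,S,T} ∋ E.
{S}: A⊥E given {S} in G with A→· removed — back-door holds.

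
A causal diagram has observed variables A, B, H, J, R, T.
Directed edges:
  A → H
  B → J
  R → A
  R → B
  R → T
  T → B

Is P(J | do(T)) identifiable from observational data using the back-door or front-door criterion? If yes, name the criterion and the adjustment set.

desc(T)\{T}={B,J}; candidates ⊆ {A,H,R}.
size 0: {}; under {} T still reaches {A,B,H,J,R} ∋ J.
{R}: T⊥J given {R} in G with T→· removed — back-door holds.
P(J|do(T)) = Σ_{R} P(J|T,R)·P(R).

P(J|do(T)): backdoor, adjust for {R}.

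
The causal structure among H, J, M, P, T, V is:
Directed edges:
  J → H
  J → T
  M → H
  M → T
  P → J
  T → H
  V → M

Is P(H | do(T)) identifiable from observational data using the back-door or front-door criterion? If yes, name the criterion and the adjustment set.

P(H|do(T)): backdoor, adjust for {J, M}.

desc(T)\{T}={H}; candidates ⊆ {J,M,P,V}.
size 0: {}; under {} T still reaches {H,J,M,P,V} ∋ H.
size 1: {J}, {M}, {P} …(+1); under {J} T still reaches {H,M,V} ∋ H.
{J,M}: T⊥H given {J,M} in G with T→· removed — back-door holds.
P(H|do(T)) = Σ_{J,M} P(H|T,J,M)·P(J,M).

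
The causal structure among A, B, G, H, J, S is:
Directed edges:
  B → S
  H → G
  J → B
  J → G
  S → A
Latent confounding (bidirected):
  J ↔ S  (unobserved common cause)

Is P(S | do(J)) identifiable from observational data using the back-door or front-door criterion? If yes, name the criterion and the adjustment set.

P(S|do(J)): frontdoor, adjust for {B}.

desc(J)\{J}={A,B,G,S}; candidates ⊆ {H}.
J↔S: latent back-door arc(s) into J.
size 0: {}; under {} J still reaches {A,S} ∋ S.
size 1: {H}; under {H} J still reaches {A,S} ∋ S.
J↔S cannot be blocked by any observed set — no back-door set.
{B}: (i) intercepts every directed J→S path; (ii) no back-door J→{B}; (iii) {J} blocks every back-door {B}→S. Front-door holds.
P(S|do(J)) = Σ_{B} P(B|J) Σ_{J'} P(S|B,J')P(J').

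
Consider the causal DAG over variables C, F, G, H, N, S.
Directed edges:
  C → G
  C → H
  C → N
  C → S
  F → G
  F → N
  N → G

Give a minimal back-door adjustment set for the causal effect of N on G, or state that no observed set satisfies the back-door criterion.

desc(N)\{N}={G}; candidates ⊆ {C,F,H,S}.
size 0: {}; under {} N still reaches {C,F,G,H,S} ∋ G.
size 1: {C}, {F}, {H} …(+1); under {C} N still reaches {F,G} ∋ G.
{C,F}: N⊥G given {C,F} in G with N→· removed — back-door holds.

N→G: minimal back-door set {C, F}.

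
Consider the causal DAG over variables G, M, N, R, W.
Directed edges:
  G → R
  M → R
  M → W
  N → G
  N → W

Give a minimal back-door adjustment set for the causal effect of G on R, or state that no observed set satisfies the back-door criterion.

desc(G)\{G}={R}; candidates ⊆ {M,N,W}.
∅: G⊥R given ∅ in G with G→· removed — back-door holds.

G→R: minimal back-door set ∅.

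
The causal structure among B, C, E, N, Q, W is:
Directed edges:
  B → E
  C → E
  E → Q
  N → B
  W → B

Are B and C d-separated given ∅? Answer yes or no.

Yes — B ⊥ C | ∅.

Bayes-Ball from B | ∅ reaches {E,N,Q,W}.
C ∉ reach(B|∅) ⇒ B ⊥ C | ∅.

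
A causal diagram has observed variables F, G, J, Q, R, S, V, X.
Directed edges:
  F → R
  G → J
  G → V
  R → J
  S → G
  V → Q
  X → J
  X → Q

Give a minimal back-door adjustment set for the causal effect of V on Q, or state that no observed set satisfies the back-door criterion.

V→Q: minimal back-door set ∅.

desc(V)\{V}={Q}; candidates ⊆ {F,G,J,R,S,X}.
∅: V⊥Q given ∅ in G with V→· removed — back-door holds.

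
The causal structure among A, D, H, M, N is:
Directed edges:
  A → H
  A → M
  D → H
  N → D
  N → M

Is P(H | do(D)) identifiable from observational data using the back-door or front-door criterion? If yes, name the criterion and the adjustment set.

P(H|do(D)): backdoor, adjust for ∅.

desc(D)\{D}={H}; candidates ⊆ {A,M,N}.
∅: D⊥H given ∅ in G with D→· removed — back-door holds.
P(H|do(D)) = P(H|D) — no adjustment needed.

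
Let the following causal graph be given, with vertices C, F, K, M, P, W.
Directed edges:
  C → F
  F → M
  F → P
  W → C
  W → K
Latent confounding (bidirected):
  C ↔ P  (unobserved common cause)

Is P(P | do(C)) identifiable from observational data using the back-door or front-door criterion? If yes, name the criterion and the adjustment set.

P(P|do(C)): frontdoor, adjust for {F}.

desc(C)\{C}={F,M,P}; candidates ⊆ {K,W}.
C↔P: latent back-door arc(s) into C.
size 0: {}; under {} C still reaches {K,P,W} ∋ P.
size 1: {K}, {W}; under {K} C still reaches {P,W} ∋ P.
size 2: {K,W}; under {K,W} C still reaches {P} ∋ P.
C↔P cannot be blocked by any observed set — no back-door set.
{F}: (i) intercepts every directed C→P path; (ii) no back-door C→{F}; (iii) {C} blocks every back-door {F}→P. Front-door holds.
P(P|do(C)) = Σ_{F} P(F|C) Σ_{C'} P(P|F,C')P(C').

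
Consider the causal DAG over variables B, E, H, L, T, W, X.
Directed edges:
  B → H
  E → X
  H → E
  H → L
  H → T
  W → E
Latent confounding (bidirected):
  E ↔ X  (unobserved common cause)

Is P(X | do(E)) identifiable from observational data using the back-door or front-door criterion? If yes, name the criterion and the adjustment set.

desc(E)\{E}={X}; candidates ⊆ {B,H,L,T,W}.
E↔X: latent back-door arc(s) into E.
size 0: {}; under {} E still reaches {B,H,L,T,W,X} ∋ X.
size 1: {B}, {H}, {L} …(+2); under {B} E still reaches {H,L,T,W,X} ∋ X.
size 2: {B,H}, {B,L}, {B,T} …(+7); under {B,H} E still reaches {W,X} ∋ X.
E↔X cannot be blocked by any observed set — no back-door set.
No mediator lies on a directed E→…→X path.
Neither criterion identifies P(X|do(E)) in this graph.

P(X|do(E)): not identifiable (no BD/FD set).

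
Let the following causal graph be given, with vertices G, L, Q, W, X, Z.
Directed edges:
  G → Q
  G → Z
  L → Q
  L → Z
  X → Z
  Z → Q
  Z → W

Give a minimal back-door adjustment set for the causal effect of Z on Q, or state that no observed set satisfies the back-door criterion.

desc(Z)\{Z}={Q,W}; candidates ⊆ {G,L,X}.
size 0: {}; under {} Z still reaches {G,L,Q,X} ∋ Q.
size 1: {G}, {L}, {X}; under {G} Z still reaches {L,Q,X} ∋ Q.
{G,L}: Z⊥Q given {G,L} in G with Z→· removed — back-door holds.

Z→Q: minimal back-door set {G, L}.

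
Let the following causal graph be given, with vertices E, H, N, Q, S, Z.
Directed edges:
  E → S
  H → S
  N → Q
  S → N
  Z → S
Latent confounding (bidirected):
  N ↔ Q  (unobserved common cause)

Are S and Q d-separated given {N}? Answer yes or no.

Bayes-Ball from S | {N} reaches {E,H,Q,Z}.
Q ∈ reach(S|{N}) ⇒ S ⊥̸ Q | {N}.

No — S and Q are d-connected given {N}.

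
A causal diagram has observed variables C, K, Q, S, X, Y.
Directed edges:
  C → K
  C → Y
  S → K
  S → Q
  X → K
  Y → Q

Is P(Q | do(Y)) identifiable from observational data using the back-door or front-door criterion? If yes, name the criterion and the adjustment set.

P(Q|do(Y)): backdoor, adjust for ∅.

desc(Y)\{Y}={Q}; candidates ⊆ {C,K,S,X}.
∅: Y⊥Q given ∅ in G with Y→· removed — back-door holds.
P(Q|do(Y)) = P(Q|Y) — no adjustment needed.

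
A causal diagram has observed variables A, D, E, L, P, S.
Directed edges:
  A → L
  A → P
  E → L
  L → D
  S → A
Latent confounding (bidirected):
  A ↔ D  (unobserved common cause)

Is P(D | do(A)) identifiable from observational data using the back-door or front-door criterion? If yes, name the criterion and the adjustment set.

P(D|do(A)): frontdoor, adjust for {L}.

desc(A)\{A}={D,L,P}; candidates ⊆ {E,S}.
A↔D: latent back-door arc(s) into A.
size 0: {}; under {} A still reaches {D,S} ∋ D.
size 1: {E}, {S}; under {E} A still reaches {D,S} ∋ D.
size 2: {E,S}; under {E,S} A still reaches {D} ∋ D.
A↔D cannot be blocked by any observed set — no back-door set.
{L}: (i) intercepts every directed A→D path; (ii) no back-door A→{L}; (iii) {A} blocks every back-door {L}→D. Front-door holds.
P(D|do(A)) = Σ_{L} P(L|A) Σ_{A'} P(D|L,A')P(A').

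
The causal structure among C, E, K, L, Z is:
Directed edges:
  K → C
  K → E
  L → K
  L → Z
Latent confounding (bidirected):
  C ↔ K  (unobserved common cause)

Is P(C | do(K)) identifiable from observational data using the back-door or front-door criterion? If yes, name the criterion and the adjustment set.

P(C|do(K)): not identifiable (no BD/FD set).

desc(K)\{K}={C,E}; candidates ⊆ {L,Z}.
K↔C: latent back-door arc(s) into K.
size 0: {}; under {} K still reaches {C,L,Z} ∋ C.
size 1: {L}, {Z}; under {L} K still reaches {C} ∋ C.
size 2: {L,Z}; under {L,Z} K still reaches {C} ∋ C.
K↔C cannot be blocked by any observed set — no back-door set.
No mediator lies on a directed K→…→C path.
Neither criterion identifies P(C|do(K)) in this graph.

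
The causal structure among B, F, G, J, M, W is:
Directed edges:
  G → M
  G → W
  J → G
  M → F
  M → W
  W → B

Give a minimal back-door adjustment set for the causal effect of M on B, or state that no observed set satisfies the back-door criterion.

desc(M)\{M}={B,F,W}; candidates ⊆ {G,J}.
size 0: {}; under {} M still reaches {B,G,J,W} ∋ B.
{G}: M⊥B given {G} in G with M→· removed — back-door holds.

M→B: minimal back-door set {G}.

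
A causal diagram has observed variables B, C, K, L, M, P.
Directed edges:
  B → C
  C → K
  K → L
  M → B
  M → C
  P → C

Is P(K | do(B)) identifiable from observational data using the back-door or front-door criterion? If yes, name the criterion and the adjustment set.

P(K|do(B)): backdoor, adjust for {M}.

desc(B)\{B}={C,K,L}; candidates ⊆ {M,P}.
size 0: {}; under {} B still reaches {C,K,L,M} ∋ K.
{M}: B⊥K given {M} in G with B→· removed — back-door holds.
P(K|do(B)) = Σ_{M} P(K|B,M)·P(M).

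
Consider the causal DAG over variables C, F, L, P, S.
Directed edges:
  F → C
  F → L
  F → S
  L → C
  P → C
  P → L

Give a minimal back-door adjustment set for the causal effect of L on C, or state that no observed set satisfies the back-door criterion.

L→C: minimal back-door set {F, P}.

desc(L)\{L}={C}; candidates ⊆ {F,P,S}.
size 0: {}; under {} L still reaches {C,F,P,S} ∋ C.
size 1: {F}, {P}, {S}; under {F} L still reaches {C,P} ∋ C.
{F,P}: L⊥C given {F,P} in G with L→· removed — back-door holds.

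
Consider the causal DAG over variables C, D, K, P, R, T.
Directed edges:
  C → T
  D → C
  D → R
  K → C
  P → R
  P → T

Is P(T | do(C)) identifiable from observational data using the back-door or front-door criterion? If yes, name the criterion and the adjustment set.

desc(C)\{C}={T}; candidates ⊆ {D,K,P,R}.
∅: C⊥T given ∅ in G with C→· removed — back-door holds.
P(T|do(C)) = P(T|C) — no adjustment needed.

P(T|do(C)): backdoor, adjust for ∅.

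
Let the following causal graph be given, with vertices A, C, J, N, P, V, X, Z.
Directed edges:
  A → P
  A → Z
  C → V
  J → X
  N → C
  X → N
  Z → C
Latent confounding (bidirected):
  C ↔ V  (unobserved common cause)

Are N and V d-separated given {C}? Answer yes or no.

Bayes-Ball from N | {C} reaches {A,J,P,V,X,Z}.
V ∈ reach(N|{C}) ⇒ N ⊥̸ V | {C}.

No — N and V are d-connected given {C}.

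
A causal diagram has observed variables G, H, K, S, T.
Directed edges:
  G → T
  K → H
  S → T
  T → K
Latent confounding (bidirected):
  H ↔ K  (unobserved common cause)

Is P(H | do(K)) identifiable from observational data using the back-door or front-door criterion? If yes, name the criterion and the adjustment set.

desc(K)\{K}={H}; candidates ⊆ {G,S,T}.
K↔H: latent back-door arc(s) into K.
size 0: {}; under {} K still reaches {G,H,S,T} ∋ H.
size 1: {G}, {S}, {T}; under {G} K still reaches {H,S,T} ∋ H.
size 2: {G,S}, {G,T}, {S,T}; under {G,S} K still reaches {H,T} ∋ H.
K↔H cannot be blocked by any observed set — no back-door set.
No mediator lies on a directed K→…→H path.
Neither criterion identifies P(H|do(K)) in this graph.

P(H|do(K)): not identifiable (no BD/FD set).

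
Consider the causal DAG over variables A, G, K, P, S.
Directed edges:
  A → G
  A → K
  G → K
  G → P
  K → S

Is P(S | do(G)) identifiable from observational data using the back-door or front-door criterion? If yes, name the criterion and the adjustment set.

desc(G)\{G}={K,P,S}; candidates ⊆ {A}.
size 0: {}; under {} G still reaches {A,K,S} ∋ S.
{A}: G⊥S given {A} in G with G→· removed — back-door holds.
P(S|do(G)) = Σ_{A} P(S|G,A)·P(A).

P(S|do(G)): backdoor, adjust for {A}.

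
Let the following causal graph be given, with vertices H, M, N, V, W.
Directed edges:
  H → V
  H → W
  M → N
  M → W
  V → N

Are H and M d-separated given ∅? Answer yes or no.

Bayes-Ball from H | ∅ reaches {N,V,W}.
M ∉ reach(H|∅) ⇒ H ⊥ M | ∅.

Yes — H ⊥ M | ∅.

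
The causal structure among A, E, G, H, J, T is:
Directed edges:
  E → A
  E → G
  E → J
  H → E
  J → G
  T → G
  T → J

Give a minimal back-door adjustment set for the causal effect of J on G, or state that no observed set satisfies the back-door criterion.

J→G: minimal back-door set {E, T}.

desc(J)\{J}={G}; candidates ⊆ {A,E,H,T}.
size 0: {}; under {} J still reaches {A,E,G,H,T} ∋ G.
size 1: {A}, {E}, {H} …(+1); under {A} J still reaches {E,G,H,T} ∋ G.
{E,T}: J⊥G given {E,T} in G with J→· removed — back-door holds.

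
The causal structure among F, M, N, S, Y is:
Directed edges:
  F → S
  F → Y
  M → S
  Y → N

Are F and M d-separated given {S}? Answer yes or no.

Bayes-Ball from F | {S} reaches {M,N,Y}.
M ∈ reach(F|{S}) ⇒ F ⊥̸ M | {S}.

No — F and M are d-connected given {S}.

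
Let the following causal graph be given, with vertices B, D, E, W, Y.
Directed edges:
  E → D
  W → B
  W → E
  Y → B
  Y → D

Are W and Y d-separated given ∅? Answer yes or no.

Bayes-Ball from W | ∅ reaches {B,D,E}.
Y ∉ reach(W|∅) ⇒ W ⊥ Y | ∅.

Yes — W ⊥ Y | ∅.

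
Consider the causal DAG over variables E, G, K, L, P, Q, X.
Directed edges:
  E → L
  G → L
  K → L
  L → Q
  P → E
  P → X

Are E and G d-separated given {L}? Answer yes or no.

No — E and G are d-connected given {L}.

Bayes-Ball from E | {L} reaches {G,K,P,X}.
G ∈ reach(E|{L}) ⇒ E ⊥̸ G | {L}.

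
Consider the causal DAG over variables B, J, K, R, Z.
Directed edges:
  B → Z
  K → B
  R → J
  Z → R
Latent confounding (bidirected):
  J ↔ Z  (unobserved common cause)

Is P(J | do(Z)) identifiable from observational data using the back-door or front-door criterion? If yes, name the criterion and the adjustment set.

desc(Z)\{Z}={J,R}; candidates ⊆ {B,K}.
Z↔J: latent back-door arc(s) into Z.
size 0: {}; under {} Z still reaches {B,J,K} ∋ J.
size 1: {B}, {K}; under {B} Z still reaches {J} ∋ J.
size 2: {B,K}; under {B,K} Z still reaches {J} ∋ J.
Z↔J cannot be blocked by any observed set — no back-door set.
{R}: (i) intercepts every directed Z→J path; (ii) no back-door Z→{R}; (iii) {Z} blocks every back-door {R}→J. Front-door holds.
P(J|do(Z)) = Σ_{R} P(R|Z) Σ_{Z'} P(J|R,Z')P(Z').

P(J|do(Z)): frontdoor, adjust for {R}.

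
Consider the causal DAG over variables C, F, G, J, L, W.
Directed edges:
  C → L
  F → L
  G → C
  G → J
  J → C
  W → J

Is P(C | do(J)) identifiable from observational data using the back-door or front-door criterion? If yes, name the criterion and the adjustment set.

P(C|do(J)): backdoor, adjust for {G}.

desc(J)\{J}={C,L}; candidates ⊆ {F,G,W}.
size 0: {}; under {} J still reaches {C,G,L,W} ∋ C.
{G}: J⊥C given {G} in G with J→· removed — back-door holds.
P(C|do(J)) = Σ_{G} P(C|J,G)·P(G).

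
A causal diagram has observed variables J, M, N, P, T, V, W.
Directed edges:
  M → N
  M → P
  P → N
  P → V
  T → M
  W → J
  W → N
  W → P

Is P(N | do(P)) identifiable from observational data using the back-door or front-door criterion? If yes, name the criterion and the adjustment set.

desc(P)\{P}={N,V}; candidates ⊆ {J,M,T,W}.
size 0: {}; under {} P still reaches {J,M,N,T,W} ∋ N.
size 1: {J}, {M}, {T} …(+1); under {J} P still reaches {M,N,T,W} ∋ N.
{M,W}: P⊥N given {M,W} in G with P→· removed — back-door holds.
P(N|do(P)) = Σ_{M,W} P(N|P,M,W)·P(M,W).

P(N|do(P)): backdoor, adjust for {M, W}.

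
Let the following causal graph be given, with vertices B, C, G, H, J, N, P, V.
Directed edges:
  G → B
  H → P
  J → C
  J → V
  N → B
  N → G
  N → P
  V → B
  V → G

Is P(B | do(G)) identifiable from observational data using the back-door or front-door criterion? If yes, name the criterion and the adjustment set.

P(B|do(G)): backdoor, adjust for {N, V}.

desc(G)\{G}={B}; candidates ⊆ {C,H,J,N,P,V}.
size 0: {}; under {} G still reaches {B,C,J,N,P,V} ∋ B.
size 1: {C}, {H}, {J} …(+3); under {C} G still reaches {B,J,N,P,V} ∋ B.
{N,V}: G⊥B given {N,V} in G with G→· removed — back-door holds.
P(B|do(G)) = Σ_{N,V} P(B|G,N,V)·P(N,V).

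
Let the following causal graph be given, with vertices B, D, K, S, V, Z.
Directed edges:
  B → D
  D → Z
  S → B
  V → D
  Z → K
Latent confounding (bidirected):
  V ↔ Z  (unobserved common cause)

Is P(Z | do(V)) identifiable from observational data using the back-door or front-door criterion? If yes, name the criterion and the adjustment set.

P(Z|do(V)): frontdoor, adjust for {D}.

desc(V)\{V}={D,K,Z}; candidates ⊆ {B,S}.
V↔Z: latent back-door arc(s) into V.
size 0: {}; under {} V still reaches {K,Z} ∋ Z.
size 1: {B}, {S}; under {B} V still reaches {K,Z} ∋ Z.
size 2: {B,S}; under {B,S} V still reaches {K,Z} ∋ Z.
V↔Z cannot be blocked by any observed set — no back-door set.
{D}: (i) intercepts every directed V→Z path; (ii) no back-door V→{D}; (iii) {V} blocks every back-door {D}→Z. Front-door holds.
P(Z|do(V)) = Σ_{D} P(D|V) Σ_{V'} P(Z|D,V')P(V').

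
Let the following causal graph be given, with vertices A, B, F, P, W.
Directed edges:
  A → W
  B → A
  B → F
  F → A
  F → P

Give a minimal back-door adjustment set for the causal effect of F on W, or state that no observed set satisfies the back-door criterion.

F→W: minimal back-door set {B}.

desc(F)\{F}={A,P,W}; candidates ⊆ {B}.
size 0: {}; under {} F still reaches {A,B,W} ∋ W.
{B}: F⊥W given {B} in G with F→· removed — back-door holds.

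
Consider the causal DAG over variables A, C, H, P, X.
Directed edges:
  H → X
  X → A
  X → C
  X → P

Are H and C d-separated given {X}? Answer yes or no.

Bayes-Ball from H | {X} reaches ∅.
C ∉ reach(H|{X}) ⇒ H ⊥ C | {X}.

Yes — H ⊥ C | {X}.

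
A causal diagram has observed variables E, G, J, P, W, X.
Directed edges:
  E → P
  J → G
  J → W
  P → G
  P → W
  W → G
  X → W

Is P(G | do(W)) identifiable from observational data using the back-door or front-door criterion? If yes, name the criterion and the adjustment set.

P(G|do(W)): backdoor, adjust for {J, P}.

desc(W)\{W}={G}; candidates ⊆ {E,J,P,X}.
size 0: {}; under {} W still reaches {E,G,J,P,X} ∋ G.
size 1: {E}, {J}, {P} …(+1); under {E} W still reaches {G,J,P,X} ∋ G.
{J,P}: W⊥G given {J,P} in G with W→· removed — back-door holds.
P(G|do(W)) = Σ_{J,P} P(G|W,J,P)·P(J,P).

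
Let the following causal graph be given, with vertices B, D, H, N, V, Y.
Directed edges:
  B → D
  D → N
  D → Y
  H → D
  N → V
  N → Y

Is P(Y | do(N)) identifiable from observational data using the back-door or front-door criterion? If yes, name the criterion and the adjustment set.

P(Y|do(N)): backdoor, adjust for {D}.

desc(N)\{N}={V,Y}; candidates ⊆ {B,D,H}.
size 0: {}; under {} N still reaches {B,D,H,Y} ∋ Y.
{D}: N⊥Y given {D} in G with N→· removed — back-door holds.
P(Y|do(N)) = Σ_{D} P(Y|N,D)·P(D).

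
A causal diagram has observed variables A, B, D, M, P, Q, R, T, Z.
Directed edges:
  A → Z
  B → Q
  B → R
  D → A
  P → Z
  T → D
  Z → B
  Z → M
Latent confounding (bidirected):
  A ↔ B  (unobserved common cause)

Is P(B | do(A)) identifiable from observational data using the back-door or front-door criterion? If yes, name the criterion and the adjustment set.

P(B|do(A)): frontdoor, adjust for {Z}.

desc(A)\{A}={B,M,Q,R,Z}; candidates ⊆ {D,P,T}.
A↔B: latent back-door arc(s) into A.
size 0: {}; under {} A still reaches {B,D,Q,R,T} ∋ B.
size 1: {D}, {P}, {T}; under {D} A still reaches {B,Q,R} ∋ B.
size 2: {D,P}, {D,T}, {P,T}; under {D,P} A still reaches {B,Q,R} ∋ B.
A↔B cannot be blocked by any observed set — no back-door set.
{Z}: (i) intercepts every directed A→B path; (ii) no back-door A→{Z}; (iii) {A} blocks every back-door {Z}→B. Front-door holds.
P(B|do(A)) = Σ_{Z} P(Z|A) Σ_{A'} P(B|Z,A')P(A').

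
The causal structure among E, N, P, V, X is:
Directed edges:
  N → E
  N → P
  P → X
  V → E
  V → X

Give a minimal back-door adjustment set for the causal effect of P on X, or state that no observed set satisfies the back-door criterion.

desc(P)\{P}={X}; candidates ⊆ {E,N,V}.
∅: P⊥X given ∅ in G with P→· removed — back-door holds.

P→X: minimal back-door set ∅.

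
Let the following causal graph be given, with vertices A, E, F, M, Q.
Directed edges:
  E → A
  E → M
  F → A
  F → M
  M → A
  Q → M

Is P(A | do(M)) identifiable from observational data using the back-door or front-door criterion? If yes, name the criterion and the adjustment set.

P(A|do(M)): backdoor, adjust for {E, F}.

desc(M)\{M}={A}; candidates ⊆ {E,F,Q}.
size 0: {}; under {} M still reaches {A,E,F,Q} ∋ A.
size 1: {E}, {F}, {Q}; under {E} M still reaches {A,F,Q} ∋ A.
{E,F}: M⊥A given {E,F} in G with M→· removed — back-door holds.
P(A|do(M)) = Σ_{E,F} P(A|M,E,F)·P(E,F).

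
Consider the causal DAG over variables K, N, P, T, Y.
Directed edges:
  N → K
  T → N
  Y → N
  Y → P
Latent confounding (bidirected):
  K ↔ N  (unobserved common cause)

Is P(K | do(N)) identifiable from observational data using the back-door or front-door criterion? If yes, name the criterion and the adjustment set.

P(K|do(N)): not identifiable (no BD/FD set).

desc(N)\{N}={K}; candidates ⊆ {P,T,Y}.
N↔K: latent back-door arc(s) into N.
size 0: {}; under {} N still reaches {K,P,T,Y} ∋ K.
size 1: {P}, {T}, {Y}; under {P} N still reaches {K,T,Y} ∋ K.
size 2: {P,T}, {P,Y}, {T,Y}; under {P,T} N still reaches {K,Y} ∋ K.
N↔K cannot be blocked by any observed set — no back-door set.
No mediator lies on a directed N→…→K path.
Neither criterion identifies P(K|do(N)) in this graph.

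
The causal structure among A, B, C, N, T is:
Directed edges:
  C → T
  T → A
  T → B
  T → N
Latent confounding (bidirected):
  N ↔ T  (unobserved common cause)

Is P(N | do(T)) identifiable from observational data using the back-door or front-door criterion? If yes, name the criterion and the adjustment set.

desc(T)\{T}={A,B,N}; candidates ⊆ {C}.
T↔N: latent back-door arc(s) into T.
size 0: {}; under {} T still reaches {C,N} ∋ N.
size 1: {C}; under {C} T still reaches {N} ∋ N.
T↔N cannot be blocked by any observed set — no back-door set.
No mediator lies on a directed T→…→N path.
Neither criterion identifies P(N|do(T)) in this graph.

P(N|do(T)): not identifiable (no BD/FD set).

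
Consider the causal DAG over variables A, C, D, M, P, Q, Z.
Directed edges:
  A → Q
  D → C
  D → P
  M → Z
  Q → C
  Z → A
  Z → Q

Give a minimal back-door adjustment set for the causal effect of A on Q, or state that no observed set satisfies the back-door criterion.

A→Q: minimal back-door set {Z}.

desc(A)\{A}={C,Q}; candidates ⊆ {D,M,P,Z}.
size 0: {}; under {} A still reaches {C,M,Q,Z} ∋ Q.
{Z}: A⊥Q given {Z} in G with A→· removed — back-door holds.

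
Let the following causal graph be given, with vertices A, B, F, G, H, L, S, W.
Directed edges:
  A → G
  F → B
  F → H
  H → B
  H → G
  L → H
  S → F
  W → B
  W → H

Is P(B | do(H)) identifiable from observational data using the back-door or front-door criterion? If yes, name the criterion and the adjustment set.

desc(H)\{H}={B,G}; candidates ⊆ {A,F,L,S,W}.
size 0: {}; under {} H still reaches {B,F,L,S,W} ∋ B.
size 1: {A}, {F}, {L} …(+2); under {A} H still reaches {B,F,L,S,W} ∋ B.
{F,W}: H⊥B given {F,W} in G with H→· removed — back-door holds.
P(B|do(H)) = Σ_{F,W} P(B|H,F,W)·P(F,W).

P(B|do(H)): backdoor, adjust for {F, W}.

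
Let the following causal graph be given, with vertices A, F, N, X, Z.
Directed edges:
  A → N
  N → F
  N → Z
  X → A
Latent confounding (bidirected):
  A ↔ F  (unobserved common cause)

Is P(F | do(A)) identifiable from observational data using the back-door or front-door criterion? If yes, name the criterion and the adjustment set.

desc(A)\{A}={F,N,Z}; candidates ⊆ {X}.
A↔F: latent back-door arc(s) into A.
size 0: {}; under {} A still reaches {F,X} ∋ F.
size 1: {X}; under {X} A still reaches {F} ∋ F.
A↔F cannot be blocked by any observed set — no back-door set.
{N}: (i) intercepts every directed A→F path; (ii) no back-door A→{N}; (iii) {A} blocks every back-door {N}→F. Front-door holds.
P(F|do(A)) = Σ_{N} P(N|A) Σ_{A'} P(F|N,A')P(A').

P(F|do(A)): frontdoor, adjust for {N}.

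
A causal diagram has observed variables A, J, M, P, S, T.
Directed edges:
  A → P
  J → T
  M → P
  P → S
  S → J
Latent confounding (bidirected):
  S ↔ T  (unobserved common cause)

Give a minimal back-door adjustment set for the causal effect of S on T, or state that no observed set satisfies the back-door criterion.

desc(S)\{S}={J,T}; candidates ⊆ {A,M,P}.
S↔T: latent back-door arc(s) into S.
size 0: {}; under {} S still reaches {A,M,P,T} ∋ T.
size 1: {A}, {M}, {P}; under {A} S still reaches {M,P,T} ∋ T.
size 2: {A,M}, {A,P}, {M,P}; under {A,M} S still reaches {P,T} ∋ T.
S↔T cannot be blocked by any observed set — no back-door set.

S→T: no observed back-door set.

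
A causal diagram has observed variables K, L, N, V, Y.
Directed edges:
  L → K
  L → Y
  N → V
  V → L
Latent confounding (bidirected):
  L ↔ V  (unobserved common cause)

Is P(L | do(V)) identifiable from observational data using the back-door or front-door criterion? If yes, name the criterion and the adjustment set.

P(L|do(V)): not identifiable (no BD/FD set).

desc(V)\{V}={K,L,Y}; candidates ⊆ {N}.
V↔L: latent back-door arc(s) into V.
size 0: {}; under {} V still reaches {K,L,N,Y} ∋ L.
size 1: {N}; under {N} V still reaches {K,L,Y} ∋ L.
V↔L cannot be blocked by any observed set — no back-door set.
No mediator lies on a directed V→…→L path.
Neither criterion identifies P(L|do(V)) in this graph.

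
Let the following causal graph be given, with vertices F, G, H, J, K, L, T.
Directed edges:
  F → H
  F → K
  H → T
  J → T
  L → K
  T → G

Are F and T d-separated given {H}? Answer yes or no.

Bayes-Ball from F | {H} reaches {K}.
T ∉ reach(F|{H}) ⇒ F ⊥ T | {H}.

Yes — F ⊥ T | {H}.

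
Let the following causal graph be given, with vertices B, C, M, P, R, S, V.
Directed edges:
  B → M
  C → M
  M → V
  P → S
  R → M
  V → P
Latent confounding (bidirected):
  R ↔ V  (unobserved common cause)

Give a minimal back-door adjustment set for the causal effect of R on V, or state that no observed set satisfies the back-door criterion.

desc(R)\{R}={M,P,S,V}; candidates ⊆ {B,C}.
R↔V: latent back-door arc(s) into R.
size 0: {}; under {} R still reaches {P,S,V} ∋ V.
size 1: {B}, {C}; under {B} R still reaches {P,S,V} ∋ V.
size 2: {B,C}; under {B,C} R still reaches {P,S,V} ∋ V.
R↔V cannot be blocked by any observed set — no back-door set.

R→V: no observed back-door set.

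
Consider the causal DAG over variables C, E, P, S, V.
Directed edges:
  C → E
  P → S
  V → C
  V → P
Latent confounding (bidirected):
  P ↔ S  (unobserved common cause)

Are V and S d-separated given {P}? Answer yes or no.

No — V and S are d-connected given {P}.

Bayes-Ball from V | {P} reaches {C,E,S}.
S ∈ reach(V|{P}) ⇒ V ⊥̸ S | {P}.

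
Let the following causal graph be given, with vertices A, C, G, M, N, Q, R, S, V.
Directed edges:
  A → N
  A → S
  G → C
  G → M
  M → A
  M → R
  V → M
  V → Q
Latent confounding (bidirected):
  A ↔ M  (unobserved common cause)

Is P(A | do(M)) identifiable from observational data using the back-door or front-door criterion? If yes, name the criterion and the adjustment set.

P(A|do(M)): not identifiable (no BD/FD set).

desc(M)\{M}={A,N,R,S}; candidates ⊆ {C,G,Q,V}.
M↔A: latent back-door arc(s) into M.
size 0: {}; under {} M still reaches {A,C,G,N,Q,S,V} ∋ A.
size 1: {C}, {G}, {Q} …(+1); under {C} M still reaches {A,G,N,Q,S,V} ∋ A.
size 2: {C,G}, {C,Q}, {C,V} …(+3); under {C,G} M still reaches {A,N,Q,S,V} ∋ A.
M↔A cannot be blocked by any observed set — no back-door set.
No mediator lies on a directed M→…→A path.
Neither criterion identifies P(A|do(M)) in this graph.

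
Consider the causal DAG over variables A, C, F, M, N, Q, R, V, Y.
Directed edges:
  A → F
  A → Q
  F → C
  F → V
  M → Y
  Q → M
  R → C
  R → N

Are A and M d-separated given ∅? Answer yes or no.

Bayes-Ball from A | ∅ reaches {C,F,M,Q,V,Y}.
M ∈ reach(A|∅) ⇒ A ⊥̸ M | ∅.

No — A and M are d-connected given ∅.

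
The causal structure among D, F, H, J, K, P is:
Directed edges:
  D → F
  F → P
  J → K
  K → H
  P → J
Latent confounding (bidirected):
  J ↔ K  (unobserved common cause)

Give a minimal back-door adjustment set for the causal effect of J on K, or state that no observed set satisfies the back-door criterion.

desc(J)\{J}={H,K}; candidates ⊆ {D,F,P}.
J↔K: latent back-door arc(s) into J.
size 0: {}; under {} J still reaches {D,F,H,K,P} ∋ K.
size 1: {D}, {F}, {P}; under {D} J still reaches {F,H,K,P} ∋ K.
size 2: {D,F}, {D,P}, {F,P}; under {D,F} J still reaches {H,K,P} ∋ K.
J↔K cannot be blocked by any observed set — no back-door set.

J→K: no observed back-door set.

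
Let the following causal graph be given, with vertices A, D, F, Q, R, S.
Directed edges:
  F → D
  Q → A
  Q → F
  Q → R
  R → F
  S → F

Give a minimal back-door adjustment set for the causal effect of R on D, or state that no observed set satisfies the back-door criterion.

desc(R)\{R}={D,F}; candidates ⊆ {A,Q,S}.
size 0: {}; under {} R still reaches {A,D,F,Q} ∋ D.
{Q}: R⊥D given {Q} in G with R→· removed — back-door holds.

R→D: minimal back-door set {Q}.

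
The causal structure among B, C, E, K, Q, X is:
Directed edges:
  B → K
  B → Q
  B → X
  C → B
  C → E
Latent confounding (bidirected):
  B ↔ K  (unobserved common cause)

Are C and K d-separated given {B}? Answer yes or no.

No — C and K are d-connected given {B}.

Bayes-Ball from C | {B} reaches {E,K}.
K ∈ reach(C|{B}) ⇒ C ⊥̸ K | {B}.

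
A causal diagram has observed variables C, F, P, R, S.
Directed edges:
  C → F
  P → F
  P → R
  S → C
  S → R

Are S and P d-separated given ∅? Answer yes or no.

Bayes-Ball from S | ∅ reaches {C,F,R}.
P ∉ reach(S|∅) ⇒ S ⊥ P | ∅.

Yes — S ⊥ P | ∅.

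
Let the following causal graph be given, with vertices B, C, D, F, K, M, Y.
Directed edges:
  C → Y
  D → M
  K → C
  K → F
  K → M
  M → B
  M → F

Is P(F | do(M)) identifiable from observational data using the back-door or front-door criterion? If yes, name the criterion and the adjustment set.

P(F|do(M)): backdoor, adjust for {K}.

desc(M)\{M}={B,F}; candidates ⊆ {C,D,K,Y}.
size 0: {}; under {} M still reaches {C,D,F,K,Y} ∋ F.
{K}: M⊥F given {K} in G with M→· removed — back-door holds.
P(F|do(M)) = Σ_{K} P(F|M,K)·P(K).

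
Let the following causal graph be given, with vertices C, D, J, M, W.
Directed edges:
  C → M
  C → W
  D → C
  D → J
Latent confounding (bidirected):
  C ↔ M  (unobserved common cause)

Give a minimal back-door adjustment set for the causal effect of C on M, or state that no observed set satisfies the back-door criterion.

C→M: no observed back-door set.

desc(C)\{C}={M,W}; candidates ⊆ {D,J}.
C↔M: latent back-door arc(s) into C.
size 0: {}; under {} C still reaches {D,J,M} ∋ M.
size 1: {D}, {J}; under {D} C still reaches {M} ∋ M.
size 2: {D,J}; under {D,J} C still reaches {M} ∋ M.
C↔M cannot be blocked by any observed set — no back-door set.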